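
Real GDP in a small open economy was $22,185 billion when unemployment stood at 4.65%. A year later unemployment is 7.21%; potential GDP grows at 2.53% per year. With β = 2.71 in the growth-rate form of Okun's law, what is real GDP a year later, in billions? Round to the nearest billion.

$21,207 billion

Δu = 7.21 - 4.65 = 2.56 points.
Okun's law (growth form): g_Y = g_Y* - β × Δu = 2.53 - 2.71 × (2.56) = 2.53 - 6.9376 = -4.4076%.
Real GDP in the next year = 22185 × (1 - 4.4076/100) = 22185 × 0.955924 ≈ 21207 billion.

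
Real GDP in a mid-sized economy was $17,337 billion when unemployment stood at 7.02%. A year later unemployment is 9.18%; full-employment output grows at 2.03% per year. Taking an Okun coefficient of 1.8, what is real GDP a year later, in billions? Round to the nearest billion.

Δu = 9.18 - 7.02 = 2.16 points.
Okun's law (growth form): g_Y = g_Y* - β × Δu = 2.03 - 1.8 × (2.16) = 2.03 - 3.888 = -1.858%.
Real GDP in the next year = 17337 × (1 - 1.858/100) = 17337 × 0.98142 ≈ 17015 billion.

$17,015 billion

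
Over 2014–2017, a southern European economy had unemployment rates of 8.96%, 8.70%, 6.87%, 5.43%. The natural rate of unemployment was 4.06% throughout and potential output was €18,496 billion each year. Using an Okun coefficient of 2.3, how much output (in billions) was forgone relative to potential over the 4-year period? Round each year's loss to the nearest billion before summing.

Year 2014: gap = -2.3 × (8.96 - 4.06) = -11.27%, loss ≈ 18496 × 11.27/100 ≈ 2084.
Year 2015: gap = -2.3 × (8.7 - 4.06) = -10.672%, loss ≈ 18496 × 10.672/100 ≈ 1974.
Year 2016: gap = -2.3 × (6.87 - 4.06) = -6.463%, loss ≈ 18496 × 6.463/100 ≈ 1195.
Year 2017: gap = -2.3 × (5.43 - 4.06) = -3.151%, loss ≈ 18496 × 3.151/100 ≈ 583.
Total lost output = 2084 + 1974 + 1195 + 583 = 5836 billion.

€5,836 billion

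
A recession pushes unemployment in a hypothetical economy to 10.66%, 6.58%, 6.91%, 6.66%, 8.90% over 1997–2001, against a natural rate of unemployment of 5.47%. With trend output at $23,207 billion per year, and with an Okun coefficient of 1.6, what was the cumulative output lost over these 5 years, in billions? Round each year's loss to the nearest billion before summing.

Year 1997: gap = -1.6 × (10.66 - 5.47) = -8.304%, loss ≈ 23207 × 8.304/100 ≈ 1927.
Year 1998: gap = -1.6 × (6.58 - 5.47) = -1.776%, loss ≈ 23207 × 1.776/100 ≈ 412.
Year 1999: gap = -1.6 × (6.91 - 5.47) = -2.304%, loss ≈ 23207 × 2.304/100 ≈ 535.
Year 2000: gap = -1.6 × (6.66 - 5.47) = -1.904%, loss ≈ 23207 × 1.904/100 ≈ 442.
Year 2001: gap = -1.6 × (8.9 - 5.47) = -5.488%, loss ≈ 23207 × 5.488/100 ≈ 1274.
Total lost output = 1927 + 412 + 535 + 442 + 1274 = 4590 billion.

$4,590 billion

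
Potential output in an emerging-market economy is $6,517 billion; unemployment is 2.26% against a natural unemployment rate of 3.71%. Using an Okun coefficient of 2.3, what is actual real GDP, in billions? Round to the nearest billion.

Unemployment gap = 2.26 - 3.71 = -1.45 points, so the output gap is -2.3 × (-1.45) = 3.335%.
Actual GDP = 6517 × (1 + 3.335/100) = 6517 × 1.03335 ≈ 6734 billion.

$6,734 billion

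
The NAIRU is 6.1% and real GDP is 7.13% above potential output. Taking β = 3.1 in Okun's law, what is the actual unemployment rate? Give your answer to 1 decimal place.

3.8%

From Okun's law, u - u* = -(output gap)/β = -(7.13)/3.1 = -2.3 points.
So u = 6.1 - 2.3 = 3.8%.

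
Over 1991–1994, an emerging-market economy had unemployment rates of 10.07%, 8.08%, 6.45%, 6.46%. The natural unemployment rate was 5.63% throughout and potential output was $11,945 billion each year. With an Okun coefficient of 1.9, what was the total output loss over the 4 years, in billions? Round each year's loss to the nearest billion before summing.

$1,938 billion

Year 1991: gap = -1.9 × (10.07 - 5.63) = -8.436%, loss ≈ 11945 × 8.436/100 ≈ 1008.
Year 1992: gap = -1.9 × (8.08 - 5.63) = -4.655%, loss ≈ 11945 × 4.655/100 ≈ 556.
Year 1993: gap = -1.9 × (6.45 - 5.63) = -1.558%, loss ≈ 11945 × 1.558/100 ≈ 186.
Year 1994: gap = -1.9 × (6.46 - 5.63) = -1.577%, loss ≈ 11945 × 1.577/100 ≈ 188.
Total lost output = 1008 + 556 + 186 + 188 = 1938 billion.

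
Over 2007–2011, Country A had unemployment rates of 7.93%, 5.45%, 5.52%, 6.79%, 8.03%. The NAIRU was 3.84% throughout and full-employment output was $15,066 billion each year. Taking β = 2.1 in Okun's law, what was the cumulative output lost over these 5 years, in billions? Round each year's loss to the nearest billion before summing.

Year 2007: gap = -2.1 × (7.93 - 3.84) = -8.589%, loss ≈ 15066 × 8.589/100 ≈ 1294.
Year 2008: gap = -2.1 × (5.45 - 3.84) = -3.381%, loss ≈ 15066 × 3.381/100 ≈ 509.
Year 2009: gap = -2.1 × (5.52 - 3.84) = -3.528%, loss ≈ 15066 × 3.528/100 ≈ 532.
Year 2010: gap = -2.1 × (6.79 - 3.84) = -6.195%, loss ≈ 15066 × 6.195/100 ≈ 933.
Year 2011: gap = -2.1 × (8.03 - 3.84) = -8.799%, loss ≈ 15066 × 8.799/100 ≈ 1326.
Total lost output = 1294 + 509 + 532 + 933 + 1326 = 4594 billion.

$4,594 billion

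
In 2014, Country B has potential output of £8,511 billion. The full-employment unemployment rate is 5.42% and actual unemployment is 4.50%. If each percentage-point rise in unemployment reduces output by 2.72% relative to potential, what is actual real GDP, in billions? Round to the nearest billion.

£8,724 billion

Unemployment gap = 4.5 - 5.42 = -0.92 points, so the output gap is -2.72 × (-0.92) = 2.5024%.
Actual GDP = 8511 × (1 + 2.5024/100) = 8511 × 1.025024 ≈ 8724 billion.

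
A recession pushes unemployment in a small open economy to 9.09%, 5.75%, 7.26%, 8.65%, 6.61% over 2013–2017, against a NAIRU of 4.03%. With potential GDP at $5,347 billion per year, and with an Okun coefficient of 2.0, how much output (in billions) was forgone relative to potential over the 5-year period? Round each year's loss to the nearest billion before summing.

Year 2013: gap = -2.0 × (9.09 - 4.03) = -10.12%, loss ≈ 5347 × 10.12/100 ≈ 541.
Year 2014: gap = -2.0 × (5.75 - 4.03) = -3.44%, loss ≈ 5347 × 3.44/100 ≈ 184.
Year 2015: gap = -2.0 × (7.26 - 4.03) = -6.46%, loss ≈ 5347 × 6.46/100 ≈ 345.
Year 2016: gap = -2.0 × (8.65 - 4.03) = -9.24%, loss ≈ 5347 × 9.24/100 ≈ 494.
Year 2017: gap = -2.0 × (6.61 - 4.03) = -5.16%, loss ≈ 5347 × 5.16/100 ≈ 276.
Total lost output = 541 + 184 + 345 + 494 + 276 = 1840 billion.

$1,840 billion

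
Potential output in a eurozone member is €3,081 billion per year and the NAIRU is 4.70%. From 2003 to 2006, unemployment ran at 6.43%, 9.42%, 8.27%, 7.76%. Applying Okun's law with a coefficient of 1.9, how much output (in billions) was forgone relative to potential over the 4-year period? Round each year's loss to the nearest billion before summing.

Year 2003: gap = -1.9 × (6.43 - 4.7) = -3.287%, loss ≈ 3081 × 3.287/100 ≈ 101.
Year 2004: gap = -1.9 × (9.42 - 4.7) = -8.968%, loss ≈ 3081 × 8.968/100 ≈ 276.
Year 2005: gap = -1.9 × (8.27 - 4.7) = -6.783%, loss ≈ 3081 × 6.783/100 ≈ 209.
Year 2006: gap = -1.9 × (7.76 - 4.7) = -5.814%, loss ≈ 3081 × 5.814/100 ≈ 179.
Total lost output = 101 + 276 + 209 + 179 = 765 billion.

€765 billion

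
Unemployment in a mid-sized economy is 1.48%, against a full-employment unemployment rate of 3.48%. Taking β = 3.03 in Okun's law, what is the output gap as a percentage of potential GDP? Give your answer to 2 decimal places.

The unemployment gap is 1.48 - 3.48 = -2 percentage points.
Okun's law gives an output gap of -3.03 × (-2) = 6.06%, i.e. 6.06% above potential.

6.06%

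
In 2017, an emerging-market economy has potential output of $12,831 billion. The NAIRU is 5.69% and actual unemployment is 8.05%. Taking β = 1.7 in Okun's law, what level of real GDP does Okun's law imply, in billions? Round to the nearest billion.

Unemployment gap = 8.05 - 5.69 = 2.36 points, so the output gap is -1.7 × 2.36 = -4.012%.
Actual GDP = 12831 × (1 - 4.012/100) = 12831 × 0.95988 ≈ 12316 billion.

$12,316 billion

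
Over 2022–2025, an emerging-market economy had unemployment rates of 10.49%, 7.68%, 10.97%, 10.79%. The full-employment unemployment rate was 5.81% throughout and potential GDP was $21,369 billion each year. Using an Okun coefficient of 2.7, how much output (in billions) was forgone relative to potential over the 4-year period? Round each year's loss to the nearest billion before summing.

$9,629 billion

Year 2022: gap = -2.7 × (10.49 - 5.81) = -12.636%, loss ≈ 21369 × 12.636/100 ≈ 2700.
Year 2023: gap = -2.7 × (7.68 - 5.81) = -5.049%, loss ≈ 21369 × 5.049/100 ≈ 1079.
Year 2024: gap = -2.7 × (10.97 - 5.81) = -13.932%, loss ≈ 21369 × 13.932/100 ≈ 2977.
Year 2025: gap = -2.7 × (10.79 - 5.81) = -13.446%, loss ≈ 21369 × 13.446/100 ≈ 2873.
Total lost output = 2700 + 1079 + 2977 + 2873 = 9629 billion.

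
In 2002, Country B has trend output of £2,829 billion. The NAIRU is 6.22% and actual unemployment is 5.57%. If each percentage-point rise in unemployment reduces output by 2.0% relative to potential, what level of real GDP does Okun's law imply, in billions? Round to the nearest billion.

£2,866 billion

Unemployment gap = 5.57 - 6.22 = -0.65 points, so the output gap is -2 × (-0.65) = 1.3%.
Actual GDP = 2829 × (1 + 1.3/100) = 2829 × 1.013 ≈ 2866 billion.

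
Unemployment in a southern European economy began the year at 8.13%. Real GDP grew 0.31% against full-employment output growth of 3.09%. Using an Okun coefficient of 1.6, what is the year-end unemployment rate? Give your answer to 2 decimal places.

Growth-rate Okun's law: g_Y = g_Y* - β × Δu, so Δu = (g_Y* - g_Y)/β.
Δu = (3.09 - 0.31)/1.6 = 2.78/1.6 = 1.74 percentage points.
Year-end unemployment = 8.13 + 1.74 = 9.87%.

9.87%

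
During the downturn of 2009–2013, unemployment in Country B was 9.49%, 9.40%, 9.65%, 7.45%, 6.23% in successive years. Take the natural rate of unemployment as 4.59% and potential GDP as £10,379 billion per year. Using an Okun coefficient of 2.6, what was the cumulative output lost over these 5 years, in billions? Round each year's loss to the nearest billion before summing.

Year 2009: gap = -2.6 × (9.49 - 4.59) = -12.74%, loss ≈ 10379 × 12.74/100 ≈ 1322.
Year 2010: gap = -2.6 × (9.4 - 4.59) = -12.506%, loss ≈ 10379 × 12.506/100 ≈ 1298.
Year 2011: gap = -2.6 × (9.65 - 4.59) = -13.156%, loss ≈ 10379 × 13.156/100 ≈ 1365.
Year 2012: gap = -2.6 × (7.45 - 4.59) = -7.436%, loss ≈ 10379 × 7.436/100 ≈ 772.
Year 2013: gap = -2.6 × (6.23 - 4.59) = -4.264%, loss ≈ 10379 × 4.264/100 ≈ 443.
Total lost output = 1322 + 1298 + 1365 + 772 + 443 = 5200 billion.

£5,200 billion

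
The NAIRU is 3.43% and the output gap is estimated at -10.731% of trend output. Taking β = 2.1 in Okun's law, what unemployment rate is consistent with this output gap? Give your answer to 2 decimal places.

From Okun's law, u - u* = -(output gap)/β = -(-10.731)/2.1 = 5.11 points.
So u = 3.43 + 5.11 = 8.54%.

8.54%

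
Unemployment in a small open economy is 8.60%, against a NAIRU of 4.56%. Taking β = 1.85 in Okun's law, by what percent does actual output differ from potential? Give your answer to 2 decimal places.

-7.47%

The unemployment gap is 8.6 - 4.56 = 4.04 percentage points.
Okun's law gives an output gap of -1.85 × 4.04 = -7.474%, i.e. 7.47% below potential.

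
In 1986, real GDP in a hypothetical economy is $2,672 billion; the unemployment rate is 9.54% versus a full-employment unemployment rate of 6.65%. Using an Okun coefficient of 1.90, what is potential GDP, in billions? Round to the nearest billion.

Unemployment gap = 9.54 - 6.65 = 2.89 points, so output gap = -1.9 × 2.89 = -5.491%.
Since Y = Y* × (1 + gap/100), Y* = 2672/0.94509 ≈ 2827 billion.

$2,827 billion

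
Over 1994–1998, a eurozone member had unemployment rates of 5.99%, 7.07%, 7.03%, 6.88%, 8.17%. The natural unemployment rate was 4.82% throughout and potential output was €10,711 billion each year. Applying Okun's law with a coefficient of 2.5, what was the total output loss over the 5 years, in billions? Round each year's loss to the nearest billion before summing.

€2,956 billion

Year 1994: gap = -2.5 × (5.99 - 4.82) = -2.925%, loss ≈ 10711 × 2.925/100 ≈ 313.
Year 1995: gap = -2.5 × (7.07 - 4.82) = -5.625%, loss ≈ 10711 × 5.625/100 ≈ 602.
Year 1996: gap = -2.5 × (7.03 - 4.82) = -5.525%, loss ≈ 10711 × 5.525/100 ≈ 592.
Year 1997: gap = -2.5 × (6.88 - 4.82) = -5.15%, loss ≈ 10711 × 5.15/100 ≈ 552.
Year 1998: gap = -2.5 × (8.17 - 4.82) = -8.375%, loss ≈ 10711 × 8.375/100 ≈ 897.
Total lost output = 313 + 602 + 592 + 552 + 897 = 2956 billion.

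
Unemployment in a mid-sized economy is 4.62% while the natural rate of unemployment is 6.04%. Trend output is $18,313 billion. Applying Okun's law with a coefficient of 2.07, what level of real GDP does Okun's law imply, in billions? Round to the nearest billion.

Unemployment gap = 4.62 - 6.04 = -1.42 points, so the output gap is -2.07 × (-1.42) = 2.9394%.
Actual GDP = 18313 × (1 + 2.9394/100) = 18313 × 1.029394 ≈ 18851 billion.

$18,851 billion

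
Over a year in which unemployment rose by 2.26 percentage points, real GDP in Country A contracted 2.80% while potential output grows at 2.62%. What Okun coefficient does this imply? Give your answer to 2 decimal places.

Growth form: g_Y = g_Y* - β × Δu, so β = (g_Y* - g_Y)/Δu.
β = (2.62 + 2.8)/2.26 = 5.42/2.26 = 2.40.

β ≈ 2.40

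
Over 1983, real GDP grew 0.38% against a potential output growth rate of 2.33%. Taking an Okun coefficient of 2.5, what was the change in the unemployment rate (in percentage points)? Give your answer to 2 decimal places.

Growth-rate Okun's law: g_Y = g_Y* - β × Δu, so Δu = (g_Y* - g_Y)/β.
Δu = (2.33 - 0.38)/2.5 = 1.95/2.5 = 0.78 percentage points.

0.78 percentage points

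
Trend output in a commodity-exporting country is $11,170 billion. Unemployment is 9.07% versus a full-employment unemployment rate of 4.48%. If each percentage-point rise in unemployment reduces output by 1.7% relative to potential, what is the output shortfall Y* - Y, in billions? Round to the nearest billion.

$872 billion

Output gap = -1.7 × (9.07 - 4.48) = -1.7 × 4.59 = -7.803%.
Actual GDP ≈ 11170 × 0.92197 ≈ 10298 billion, so the shortfall is 11170 - 10298 = 872 billion.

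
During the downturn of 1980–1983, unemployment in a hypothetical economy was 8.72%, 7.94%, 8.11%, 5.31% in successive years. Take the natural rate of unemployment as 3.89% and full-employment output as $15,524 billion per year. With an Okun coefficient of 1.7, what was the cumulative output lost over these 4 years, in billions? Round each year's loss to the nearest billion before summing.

$3,833 billion

Year 1980: gap = -1.7 × (8.72 - 3.89) = -8.211%, loss ≈ 15524 × 8.211/100 ≈ 1275.
Year 1981: gap = -1.7 × (7.94 - 3.89) = -6.885%, loss ≈ 15524 × 6.885/100 ≈ 1069.
Year 1982: gap = -1.7 × (8.11 - 3.89) = -7.174%, loss ≈ 15524 × 7.174/100 ≈ 1114.
Year 1983: gap = -1.7 × (5.31 - 3.89) = -2.414%, loss ≈ 15524 × 2.414/100 ≈ 375.
Total lost output = 1275 + 1069 + 1114 + 375 = 3833 billion.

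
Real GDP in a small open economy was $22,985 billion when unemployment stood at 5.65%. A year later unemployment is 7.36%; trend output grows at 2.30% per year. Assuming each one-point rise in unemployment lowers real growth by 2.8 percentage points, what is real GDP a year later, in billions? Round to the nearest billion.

$22,413 billion

Δu = 7.36 - 5.65 = 1.71 points.
Okun's law (growth form): g_Y = g_Y* - β × Δu = 2.30 - 2.8 × (1.71) = 2.3 - 4.788 = -2.488%.
Real GDP in the next year = 22985 × (1 - 2.488/100) = 22985 × 0.97512 ≈ 22413 billion.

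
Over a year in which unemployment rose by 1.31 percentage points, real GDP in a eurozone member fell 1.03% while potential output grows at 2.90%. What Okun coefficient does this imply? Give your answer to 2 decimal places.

β ≈ 3.00

Growth form: g_Y = g_Y* - β × Δu, so β = (g_Y* - g_Y)/Δu.
β = (2.9 + 1.03)/1.31 = 3.93/1.31 = 3.00.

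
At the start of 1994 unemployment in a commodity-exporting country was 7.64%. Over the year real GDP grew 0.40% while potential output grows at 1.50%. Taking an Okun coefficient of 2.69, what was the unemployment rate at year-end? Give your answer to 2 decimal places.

8.05%

Growth-rate Okun's law: g_Y = g_Y* - β × Δu, so Δu = (g_Y* - g_Y)/β.
Δu = (1.5 - 0.4)/2.69 = 1.1/2.69 = 0.41 percentage points.
Year-end unemployment = 7.64 + 0.41 = 8.05%.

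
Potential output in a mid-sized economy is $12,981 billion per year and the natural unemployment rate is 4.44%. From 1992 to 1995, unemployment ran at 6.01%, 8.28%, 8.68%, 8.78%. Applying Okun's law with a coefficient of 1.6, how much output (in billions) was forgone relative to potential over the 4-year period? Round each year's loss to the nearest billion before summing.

$2,906 billion

Year 1992: gap = -1.6 × (6.01 - 4.44) = -2.512%, loss ≈ 12981 × 2.512/100 ≈ 326.
Year 1993: gap = -1.6 × (8.28 - 4.44) = -6.144%, loss ≈ 12981 × 6.144/100 ≈ 798.
Year 1994: gap = -1.6 × (8.68 - 4.44) = -6.784%, loss ≈ 12981 × 6.784/100 ≈ 881.
Year 1995: gap = -1.6 × (8.78 - 4.44) = -6.944%, loss ≈ 12981 × 6.944/100 ≈ 901.
Total lost output = 326 + 798 + 881 + 901 = 2906 billion.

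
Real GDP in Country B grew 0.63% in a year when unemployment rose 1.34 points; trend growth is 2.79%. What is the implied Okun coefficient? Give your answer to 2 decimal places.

Growth form: g_Y = g_Y* - β × Δu, so β = (g_Y* - g_Y)/Δu.
β = (2.79 - 0.63)/1.34 = 2.16/1.34 = 1.61.

β ≈ 1.61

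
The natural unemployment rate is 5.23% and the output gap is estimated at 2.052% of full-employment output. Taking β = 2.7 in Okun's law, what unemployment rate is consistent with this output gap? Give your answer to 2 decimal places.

4.47%

From Okun's law, u - u* = -(output gap)/β = -(2.052)/2.7 = -0.76 points.
So u = 5.23 - 0.76 = 4.47%.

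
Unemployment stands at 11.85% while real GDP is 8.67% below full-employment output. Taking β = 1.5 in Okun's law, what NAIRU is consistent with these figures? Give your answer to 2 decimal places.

From Okun's law, u - u* = -(output gap)/β = -(-8.67)/1.5 = 5.78 points.
So u* = 11.85 - 5.78 = 6.07%.

6.07%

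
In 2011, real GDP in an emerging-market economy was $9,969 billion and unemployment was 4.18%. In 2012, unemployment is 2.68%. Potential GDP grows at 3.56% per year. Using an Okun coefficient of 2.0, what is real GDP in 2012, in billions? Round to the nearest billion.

Δu = 2.68 - 4.18 = -1.5 points.
Okun's law (growth form): g_Y = g_Y* - β × Δu = 3.56 - 2.0 × (-1.50) = 3.56 + 3 = 6.56%.
Real GDP in the next year = 9969 × (1 + 6.56/100) = 9969 × 1.0656 ≈ 10623 billion.

$10,623 billion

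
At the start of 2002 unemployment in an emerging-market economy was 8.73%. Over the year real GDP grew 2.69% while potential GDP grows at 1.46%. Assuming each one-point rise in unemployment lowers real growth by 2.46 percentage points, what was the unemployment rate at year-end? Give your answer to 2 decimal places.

Growth-rate Okun's law: g_Y = g_Y* - β × Δu, so Δu = (g_Y* - g_Y)/β.
Δu = (1.46 - 2.69)/2.46 = -1.23/2.46 = -0.50 percentage points.
Year-end unemployment = 8.73 - 0.5 = 8.23%.

8.23%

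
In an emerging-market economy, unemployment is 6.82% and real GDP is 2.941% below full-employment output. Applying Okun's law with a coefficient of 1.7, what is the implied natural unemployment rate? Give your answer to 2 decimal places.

From Okun's law, u - u* = -(output gap)/β = -(-2.941)/1.7 = 1.73 points.
So u* = 6.82 - 1.73 = 5.09%.

5.09%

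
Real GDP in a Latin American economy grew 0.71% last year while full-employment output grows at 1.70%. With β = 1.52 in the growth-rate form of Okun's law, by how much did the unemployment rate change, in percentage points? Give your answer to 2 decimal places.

Growth-rate Okun's law: g_Y = g_Y* - β × Δu, so Δu = (g_Y* - g_Y)/β.
Δu = (1.7 - 0.71)/1.52 = 0.99/1.52 = 0.65 percentage points.

0.65 percentage points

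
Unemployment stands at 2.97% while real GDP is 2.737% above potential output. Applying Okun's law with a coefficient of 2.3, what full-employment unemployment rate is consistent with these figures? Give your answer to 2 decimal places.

From Okun's law, u - u* = -(output gap)/β = -(2.737)/2.3 = -1.19 points.
So u* = 2.97 + 1.19 = 4.16%.

4.16%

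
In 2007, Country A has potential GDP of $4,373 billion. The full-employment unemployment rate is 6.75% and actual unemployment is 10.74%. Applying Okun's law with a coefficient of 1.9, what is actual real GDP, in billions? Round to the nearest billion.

$4,041 billion

Unemployment gap = 10.74 - 6.75 = 3.99 points, so the output gap is -1.9 × 3.99 = -7.581%.
Actual GDP = 4373 × (1 - 7.581/100) = 4373 × 0.92419 ≈ 4041 billion.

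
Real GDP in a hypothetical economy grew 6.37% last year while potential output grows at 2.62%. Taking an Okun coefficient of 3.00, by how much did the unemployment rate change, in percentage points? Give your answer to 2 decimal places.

Growth-rate Okun's law: g_Y = g_Y* - β × Δu, so Δu = (g_Y* - g_Y)/β.
Δu = (2.62 - 6.37)/3.00 = -3.75/3.00 = -1.25 percentage points.

-1.25 percentage points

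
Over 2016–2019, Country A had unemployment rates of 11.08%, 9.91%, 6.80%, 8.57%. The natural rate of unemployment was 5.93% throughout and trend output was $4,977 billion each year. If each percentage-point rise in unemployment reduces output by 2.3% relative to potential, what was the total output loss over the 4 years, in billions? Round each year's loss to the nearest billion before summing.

Year 2016: gap = -2.3 × (11.08 - 5.93) = -11.845%, loss ≈ 4977 × 11.845/100 ≈ 590.
Year 2017: gap = -2.3 × (9.91 - 5.93) = -9.154%, loss ≈ 4977 × 9.154/100 ≈ 456.
Year 2018: gap = -2.3 × (6.8 - 5.93) = -2.001%, loss ≈ 4977 × 2.001/100 ≈ 100.
Year 2019: gap = -2.3 × (8.57 - 5.93) = -6.072%, loss ≈ 4977 × 6.072/100 ≈ 302.
Total lost output = 590 + 456 + 100 + 302 = 1448 billion.

$1,448 billion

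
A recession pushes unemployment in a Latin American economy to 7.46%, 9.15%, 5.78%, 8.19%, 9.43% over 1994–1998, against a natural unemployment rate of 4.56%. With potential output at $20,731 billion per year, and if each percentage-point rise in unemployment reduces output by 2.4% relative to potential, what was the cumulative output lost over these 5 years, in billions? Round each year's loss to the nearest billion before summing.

Year 1994: gap = -2.4 × (7.46 - 4.56) = -6.96%, loss ≈ 20731 × 6.96/100 ≈ 1443.
Year 1995: gap = -2.4 × (9.15 - 4.56) = -11.016%, loss ≈ 20731 × 11.016/100 ≈ 2284.
Year 1996: gap = -2.4 × (5.78 - 4.56) = -2.928%, loss ≈ 20731 × 2.928/100 ≈ 607.
Year 1997: gap = -2.4 × (8.19 - 4.56) = -8.712%, loss ≈ 20731 × 8.712/100 ≈ 1806.
Year 1998: gap = -2.4 × (9.43 - 4.56) = -11.688%, loss ≈ 20731 × 11.688/100 ≈ 2423.
Total lost output = 1443 + 2284 + 607 + 1806 + 2423 = 8563 billion.

$8,563 billion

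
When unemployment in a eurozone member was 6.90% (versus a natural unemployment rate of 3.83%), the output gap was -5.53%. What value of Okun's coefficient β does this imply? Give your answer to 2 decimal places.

β ≈ 1.80

Okun's law: output gap = -β × (u - u*).
-5.53 = -β × (6.9 - 3.83) = -β × 3.07, so β = 5.53/3.07 = 1.80.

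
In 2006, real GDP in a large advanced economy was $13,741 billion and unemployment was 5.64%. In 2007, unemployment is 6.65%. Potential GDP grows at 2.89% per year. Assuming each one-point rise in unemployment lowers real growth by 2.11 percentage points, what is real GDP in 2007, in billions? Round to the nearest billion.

$13,845 billion

Δu = 6.65 - 5.64 = 1.01 points.
Okun's law (growth form): g_Y = g_Y* - β × Δu = 2.89 - 2.11 × (1.01) = 2.89 - 2.1311 = 0.7589%.
Real GDP in the next year = 13741 × (1 + 0.7589/100) = 13741 × 1.007589 ≈ 13845 billion.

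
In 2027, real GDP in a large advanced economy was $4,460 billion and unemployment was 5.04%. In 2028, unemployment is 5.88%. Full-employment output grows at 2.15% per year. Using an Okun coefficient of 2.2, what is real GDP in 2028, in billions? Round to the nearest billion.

Δu = 5.88 - 5.04 = 0.84 points.
Okun's law (growth form): g_Y = g_Y* - β × Δu = 2.15 - 2.2 × (0.84) = 2.15 - 1.848 = 0.302%.
Real GDP in the next year = 4460 × (1 + 0.302/100) = 4460 × 1.00302 ≈ 4473 billion.

$4,473 billion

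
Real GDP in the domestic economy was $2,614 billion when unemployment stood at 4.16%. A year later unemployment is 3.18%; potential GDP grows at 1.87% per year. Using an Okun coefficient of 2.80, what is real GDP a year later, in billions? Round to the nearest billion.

$2,735 billion

Δu = 3.18 - 4.16 = -0.98 points.
Okun's law (growth form): g_Y = g_Y* - β × Δu = 1.87 - 2.80 × (-0.98) = 1.87 + 2.744 = 4.614%.
Real GDP in the next year = 2614 × (1 + 4.614/100) = 2614 × 1.04614 ≈ 2735 billion.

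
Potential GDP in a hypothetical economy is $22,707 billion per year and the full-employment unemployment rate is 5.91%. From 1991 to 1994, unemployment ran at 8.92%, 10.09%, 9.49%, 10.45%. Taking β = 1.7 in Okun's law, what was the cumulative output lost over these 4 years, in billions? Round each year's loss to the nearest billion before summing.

Year 1991: gap = -1.7 × (8.92 - 5.91) = -5.117%, loss ≈ 22707 × 5.117/100 ≈ 1162.
Year 1992: gap = -1.7 × (10.09 - 5.91) = -7.106%, loss ≈ 22707 × 7.106/100 ≈ 1614.
Year 1993: gap = -1.7 × (9.49 - 5.91) = -6.086%, loss ≈ 22707 × 6.086/100 ≈ 1382.
Year 1994: gap = -1.7 × (10.45 - 5.91) = -7.718%, loss ≈ 22707 × 7.718/100 ≈ 1753.
Total lost output = 1162 + 1614 + 1382 + 1753 = 5911 billion.

$5,911 billion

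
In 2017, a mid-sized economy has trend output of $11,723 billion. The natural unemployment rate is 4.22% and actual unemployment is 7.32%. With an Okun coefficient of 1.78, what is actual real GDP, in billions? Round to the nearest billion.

$11,076 billion

Unemployment gap = 7.32 - 4.22 = 3.1 points, so the output gap is -1.78 × 3.1 = -5.518%.
Actual GDP = 11723 × (1 - 5.518/100) = 11723 × 0.94482 ≈ 11076 billion.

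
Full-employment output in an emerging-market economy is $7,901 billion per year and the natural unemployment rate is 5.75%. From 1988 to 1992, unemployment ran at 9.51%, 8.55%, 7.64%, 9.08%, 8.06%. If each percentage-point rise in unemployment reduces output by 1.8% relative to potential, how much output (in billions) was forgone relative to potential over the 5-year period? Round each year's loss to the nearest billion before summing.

Year 1988: gap = -1.8 × (9.51 - 5.75) = -6.768%, loss ≈ 7901 × 6.768/100 ≈ 535.
Year 1989: gap = -1.8 × (8.55 - 5.75) = -5.04%, loss ≈ 7901 × 5.04/100 ≈ 398.
Year 1990: gap = -1.8 × (7.64 - 5.75) = -3.402%, loss ≈ 7901 × 3.402/100 ≈ 269.
Year 1991: gap = -1.8 × (9.08 - 5.75) = -5.994%, loss ≈ 7901 × 5.994/100 ≈ 474.
Year 1992: gap = -1.8 × (8.06 - 5.75) = -4.158%, loss ≈ 7901 × 4.158/100 ≈ 329.
Total lost output = 535 + 398 + 269 + 474 + 329 = 2005 billion.

$2,005 billion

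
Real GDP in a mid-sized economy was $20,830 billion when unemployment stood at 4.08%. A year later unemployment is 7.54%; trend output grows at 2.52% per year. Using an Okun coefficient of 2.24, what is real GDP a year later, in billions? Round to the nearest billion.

Δu = 7.54 - 4.08 = 3.46 points.
Okun's law (growth form): g_Y = g_Y* - β × Δu = 2.52 - 2.24 × (3.46) = 2.52 - 7.7504 = -5.2304%.
Real GDP in the next year = 20830 × (1 - 5.2304/100) = 20830 × 0.947696 ≈ 19741 billion.

$19,741 billion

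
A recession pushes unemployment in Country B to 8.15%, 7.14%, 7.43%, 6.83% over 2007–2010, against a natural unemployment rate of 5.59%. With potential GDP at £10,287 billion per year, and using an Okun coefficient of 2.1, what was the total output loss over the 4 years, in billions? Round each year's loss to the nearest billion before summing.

Year 2007: gap = -2.1 × (8.15 - 5.59) = -5.376%, loss ≈ 10287 × 5.376/100 ≈ 553.
Year 2008: gap = -2.1 × (7.14 - 5.59) = -3.255%, loss ≈ 10287 × 3.255/100 ≈ 335.
Year 2009: gap = -2.1 × (7.43 - 5.59) = -3.864%, loss ≈ 10287 × 3.864/100 ≈ 397.
Year 2010: gap = -2.1 × (6.83 - 5.59) = -2.604%, loss ≈ 10287 × 2.604/100 ≈ 268.
Total lost output = 553 + 335 + 397 + 268 = 1553 billion.

£1,553 billion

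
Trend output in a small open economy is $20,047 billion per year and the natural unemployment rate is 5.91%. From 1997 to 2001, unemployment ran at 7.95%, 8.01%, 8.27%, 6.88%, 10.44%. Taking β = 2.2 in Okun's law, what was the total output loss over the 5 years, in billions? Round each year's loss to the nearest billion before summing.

$5,293 billion

Year 1997: gap = -2.2 × (7.95 - 5.91) = -4.488%, loss ≈ 20047 × 4.488/100 ≈ 900.
Year 1998: gap = -2.2 × (8.01 - 5.91) = -4.62%, loss ≈ 20047 × 4.62/100 ≈ 926.
Year 1999: gap = -2.2 × (8.27 - 5.91) = -5.192%, loss ≈ 20047 × 5.192/100 ≈ 1041.
Year 2000: gap = -2.2 × (6.88 - 5.91) = -2.134%, loss ≈ 20047 × 2.134/100 ≈ 428.
Year 2001: gap = -2.2 × (10.44 - 5.91) = -9.966%, loss ≈ 20047 × 9.966/100 ≈ 1998.
Total lost output = 900 + 926 + 1041 + 428 + 1998 = 5293 billion.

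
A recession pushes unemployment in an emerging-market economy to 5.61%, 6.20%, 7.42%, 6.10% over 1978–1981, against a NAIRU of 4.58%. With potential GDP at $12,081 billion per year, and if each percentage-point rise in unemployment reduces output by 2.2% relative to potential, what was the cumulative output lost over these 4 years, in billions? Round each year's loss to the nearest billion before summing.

Year 1978: gap = -2.2 × (5.61 - 4.58) = -2.266%, loss ≈ 12081 × 2.266/100 ≈ 274.
Year 1979: gap = -2.2 × (6.2 - 4.58) = -3.564%, loss ≈ 12081 × 3.564/100 ≈ 431.
Year 1980: gap = -2.2 × (7.42 - 4.58) = -6.248%, loss ≈ 12081 × 6.248/100 ≈ 755.
Year 1981: gap = -2.2 × (6.1 - 4.58) = -3.344%, loss ≈ 12081 × 3.344/100 ≈ 404.
Total lost output = 274 + 431 + 755 + 404 = 1864 billion.

$1,864 billion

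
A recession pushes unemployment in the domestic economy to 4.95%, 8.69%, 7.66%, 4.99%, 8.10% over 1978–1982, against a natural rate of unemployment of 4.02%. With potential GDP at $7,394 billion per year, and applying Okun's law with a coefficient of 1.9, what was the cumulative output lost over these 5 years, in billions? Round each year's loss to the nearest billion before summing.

Year 1978: gap = -1.9 × (4.95 - 4.02) = -1.767%, loss ≈ 7394 × 1.767/100 ≈ 131.
Year 1979: gap = -1.9 × (8.69 - 4.02) = -8.873%, loss ≈ 7394 × 8.873/100 ≈ 656.
Year 1980: gap = -1.9 × (7.66 - 4.02) = -6.916%, loss ≈ 7394 × 6.916/100 ≈ 511.
Year 1981: gap = -1.9 × (4.99 - 4.02) = -1.843%, loss ≈ 7394 × 1.843/100 ≈ 136.
Year 1982: gap = -1.9 × (8.1 - 4.02) = -7.752%, loss ≈ 7394 × 7.752/100 ≈ 573.
Total lost output = 131 + 656 + 511 + 136 + 573 = 2007 billion.

$2,007 billion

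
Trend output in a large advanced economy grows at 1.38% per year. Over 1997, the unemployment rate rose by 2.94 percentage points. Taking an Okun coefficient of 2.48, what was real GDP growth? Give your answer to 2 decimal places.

Growth-rate Okun's law: g_Y = g_Y* - β × Δu.
g_Y = 1.38 - 2.48 × (2.94) = 1.38 - 7.2912 = -5.9112%, i.e. -5.91% to 2 d.p.

-5.91%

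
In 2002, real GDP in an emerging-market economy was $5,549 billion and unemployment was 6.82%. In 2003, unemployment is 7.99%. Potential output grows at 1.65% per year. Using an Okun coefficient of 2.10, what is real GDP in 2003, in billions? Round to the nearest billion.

$5,504 billion

Δu = 7.99 - 6.82 = 1.17 points.
Okun's law (growth form): g_Y = g_Y* - β × Δu = 1.65 - 2.10 × (1.17) = 1.65 - 2.457 = -0.807%.
Real GDP in the next year = 5549 × (1 - 0.807/100) = 5549 × 0.99193 ≈ 5504 billion.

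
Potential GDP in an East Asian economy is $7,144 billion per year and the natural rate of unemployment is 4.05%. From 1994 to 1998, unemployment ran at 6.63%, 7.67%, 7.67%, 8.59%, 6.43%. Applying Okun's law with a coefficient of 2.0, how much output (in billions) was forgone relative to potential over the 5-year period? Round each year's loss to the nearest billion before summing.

$2,392 billion

Year 1994: gap = -2.0 × (6.63 - 4.05) = -5.16%, loss ≈ 7144 × 5.16/100 ≈ 369.
Year 1995: gap = -2.0 × (7.67 - 4.05) = -7.24%, loss ≈ 7144 × 7.24/100 ≈ 517.
Year 1996: gap = -2.0 × (7.67 - 4.05) = -7.24%, loss ≈ 7144 × 7.24/100 ≈ 517.
Year 1997: gap = -2.0 × (8.59 - 4.05) = -9.08%, loss ≈ 7144 × 9.08/100 ≈ 649.
Year 1998: gap = -2.0 × (6.43 - 4.05) = -4.76%, loss ≈ 7144 × 4.76/100 ≈ 340.
Total lost output = 369 + 517 + 517 + 649 + 340 = 2392 billion.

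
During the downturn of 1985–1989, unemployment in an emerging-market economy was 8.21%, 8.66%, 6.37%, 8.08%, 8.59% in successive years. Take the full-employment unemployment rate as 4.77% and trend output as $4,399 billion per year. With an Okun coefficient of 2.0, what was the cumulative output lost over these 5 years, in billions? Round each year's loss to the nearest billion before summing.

$1,413 billion

Year 1985: gap = -2.0 × (8.21 - 4.77) = -6.88%, loss ≈ 4399 × 6.88/100 ≈ 303.
Year 1986: gap = -2.0 × (8.66 - 4.77) = -7.78%, loss ≈ 4399 × 7.78/100 ≈ 342.
Year 1987: gap = -2.0 × (6.37 - 4.77) = -3.2%, loss ≈ 4399 × 3.2/100 ≈ 141.
Year 1988: gap = -2.0 × (8.08 - 4.77) = -6.62%, loss ≈ 4399 × 6.62/100 ≈ 291.
Year 1989: gap = -2.0 × (8.59 - 4.77) = -7.64%, loss ≈ 4399 × 7.64/100 ≈ 336.
Total lost output = 303 + 342 + 141 + 291 + 336 = 1413 billion.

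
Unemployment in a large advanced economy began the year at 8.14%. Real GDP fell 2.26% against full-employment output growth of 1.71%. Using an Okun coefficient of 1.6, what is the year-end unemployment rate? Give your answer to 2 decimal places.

10.62%

Growth-rate Okun's law: g_Y = g_Y* - β × Δu, so Δu = (g_Y* - g_Y)/β.
Δu = (1.71 + 2.26)/1.6 = 3.97/1.6 = 2.48 percentage points.
Year-end unemployment = 8.14 + 2.48 = 10.62%.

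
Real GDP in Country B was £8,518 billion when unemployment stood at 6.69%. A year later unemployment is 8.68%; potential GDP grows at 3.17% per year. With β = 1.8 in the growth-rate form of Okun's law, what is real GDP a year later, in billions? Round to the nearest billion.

Δu = 8.68 - 6.69 = 1.99 points.
Okun's law (growth form): g_Y = g_Y* - β × Δu = 3.17 - 1.8 × (1.99) = 3.17 - 3.582 = -0.412%.
Real GDP in the next year = 8518 × (1 - 0.412/100) = 8518 × 0.99588 ≈ 8483 billion.

£8,483 billion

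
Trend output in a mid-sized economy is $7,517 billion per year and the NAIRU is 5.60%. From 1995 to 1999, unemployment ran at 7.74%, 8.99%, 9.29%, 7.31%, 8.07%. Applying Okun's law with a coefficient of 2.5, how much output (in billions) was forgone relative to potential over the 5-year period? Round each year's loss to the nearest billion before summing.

$2,517 billion

Year 1995: gap = -2.5 × (7.74 - 5.6) = -5.35%, loss ≈ 7517 × 5.35/100 ≈ 402.
Year 1996: gap = -2.5 × (8.99 - 5.6) = -8.475%, loss ≈ 7517 × 8.475/100 ≈ 637.
Year 1997: gap = -2.5 × (9.29 - 5.6) = -9.225%, loss ≈ 7517 × 9.225/100 ≈ 693.
Year 1998: gap = -2.5 × (7.31 - 5.6) = -4.275%, loss ≈ 7517 × 4.275/100 ≈ 321.
Year 1999: gap = -2.5 × (8.07 - 5.6) = -6.175%, loss ≈ 7517 × 6.175/100 ≈ 464.
Total lost output = 402 + 637 + 693 + 321 + 464 = 2517 billion.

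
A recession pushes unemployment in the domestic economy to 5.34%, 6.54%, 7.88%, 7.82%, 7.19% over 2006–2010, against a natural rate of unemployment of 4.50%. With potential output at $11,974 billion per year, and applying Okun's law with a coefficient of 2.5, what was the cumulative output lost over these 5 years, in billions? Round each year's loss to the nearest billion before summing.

Year 2006: gap = -2.5 × (5.34 - 4.5) = -2.1%, loss ≈ 11974 × 2.1/100 ≈ 251.
Year 2007: gap = -2.5 × (6.54 - 4.5) = -5.1%, loss ≈ 11974 × 5.1/100 ≈ 611.
Year 2008: gap = -2.5 × (7.88 - 4.5) = -8.45%, loss ≈ 11974 × 8.45/100 ≈ 1012.
Year 2009: gap = -2.5 × (7.82 - 4.5) = -8.3%, loss ≈ 11974 × 8.3/100 ≈ 994.
Year 2010: gap = -2.5 × (7.19 - 4.5) = -6.725%, loss ≈ 11974 × 6.725/100 ≈ 805.
Total lost output = 251 + 611 + 1012 + 994 + 805 = 3673 billion.

$3,673 billion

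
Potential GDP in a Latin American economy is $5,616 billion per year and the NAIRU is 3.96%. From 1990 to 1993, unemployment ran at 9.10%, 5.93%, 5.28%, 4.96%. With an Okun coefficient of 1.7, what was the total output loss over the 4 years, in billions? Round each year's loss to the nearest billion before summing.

Year 1990: gap = -1.7 × (9.1 - 3.96) = -8.738%, loss ≈ 5616 × 8.738/100 ≈ 491.
Year 1991: gap = -1.7 × (5.93 - 3.96) = -3.349%, loss ≈ 5616 × 3.349/100 ≈ 188.
Year 1992: gap = -1.7 × (5.28 - 3.96) = -2.244%, loss ≈ 5616 × 2.244/100 ≈ 126.
Year 1993: gap = -1.7 × (4.96 - 3.96) = -1.7%, loss ≈ 5616 × 1.7/100 ≈ 95.
Total lost output = 491 + 188 + 126 + 95 = 900 billion.

$900 billion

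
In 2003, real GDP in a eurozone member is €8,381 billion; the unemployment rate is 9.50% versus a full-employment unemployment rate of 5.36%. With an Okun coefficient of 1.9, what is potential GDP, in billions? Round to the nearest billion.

Unemployment gap = 9.5 - 5.36 = 4.14 points, so output gap = -1.9 × 4.14 = -7.866%.
Since Y = Y* × (1 + gap/100), Y* = 8381/0.92134 ≈ 9097 billion.

€9,097 billion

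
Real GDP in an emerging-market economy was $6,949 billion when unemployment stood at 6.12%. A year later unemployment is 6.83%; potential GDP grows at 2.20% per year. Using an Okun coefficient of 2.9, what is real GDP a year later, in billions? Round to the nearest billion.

Δu = 6.83 - 6.12 = 0.71 points.
Okun's law (growth form): g_Y = g_Y* - β × Δu = 2.20 - 2.9 × (0.71) = 2.2 - 2.059 = 0.141%.
Real GDP in the next year = 6949 × (1 + 0.141/100) = 6949 × 1.00141 ≈ 6959 billion.

$6,959 billion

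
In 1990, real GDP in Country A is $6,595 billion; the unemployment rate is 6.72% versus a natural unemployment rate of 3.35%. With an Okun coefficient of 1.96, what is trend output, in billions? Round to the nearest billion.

Unemployment gap = 6.72 - 3.35 = 3.37 points, so output gap = -1.96 × 3.37 = -6.6052%.
Since Y = Y* × (1 + gap/100), Y* = 6595/0.933948 ≈ 7061 billion.

$7,061 billion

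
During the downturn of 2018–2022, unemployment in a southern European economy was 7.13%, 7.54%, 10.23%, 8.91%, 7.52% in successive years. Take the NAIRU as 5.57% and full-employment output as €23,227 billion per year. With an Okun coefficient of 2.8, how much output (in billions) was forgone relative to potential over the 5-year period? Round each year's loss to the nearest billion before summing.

Year 2018: gap = -2.8 × (7.13 - 5.57) = -4.368%, loss ≈ 23227 × 4.368/100 ≈ 1015.
Year 2019: gap = -2.8 × (7.54 - 5.57) = -5.516%, loss ≈ 23227 × 5.516/100 ≈ 1281.
Year 2020: gap = -2.8 × (10.23 - 5.57) = -13.048%, loss ≈ 23227 × 13.048/100 ≈ 3031.
Year 2021: gap = -2.8 × (8.91 - 5.57) = -9.352%, loss ≈ 23227 × 9.352/100 ≈ 2172.
Year 2022: gap = -2.8 × (7.52 - 5.57) = -5.46%, loss ≈ 23227 × 5.46/100 ≈ 1268.
Total lost output = 1015 + 1281 + 3031 + 2172 + 1268 = 8767 billion.

€8,767 billion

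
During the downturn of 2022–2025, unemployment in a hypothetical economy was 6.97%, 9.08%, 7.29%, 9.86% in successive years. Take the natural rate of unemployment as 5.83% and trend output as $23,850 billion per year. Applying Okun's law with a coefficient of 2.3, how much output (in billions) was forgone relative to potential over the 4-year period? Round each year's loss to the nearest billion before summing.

$5,420 billion

Year 2022: gap = -2.3 × (6.97 - 5.83) = -2.622%, loss ≈ 23850 × 2.622/100 ≈ 625.
Year 2023: gap = -2.3 × (9.08 - 5.83) = -7.475%, loss ≈ 23850 × 7.475/100 ≈ 1783.
Year 2024: gap = -2.3 × (7.29 - 5.83) = -3.358%, loss ≈ 23850 × 3.358/100 ≈ 801.
Year 2025: gap = -2.3 × (9.86 - 5.83) = -9.269%, loss ≈ 23850 × 9.269/100 ≈ 2211.
Total lost output = 625 + 1783 + 801 + 2211 = 5420 billion.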